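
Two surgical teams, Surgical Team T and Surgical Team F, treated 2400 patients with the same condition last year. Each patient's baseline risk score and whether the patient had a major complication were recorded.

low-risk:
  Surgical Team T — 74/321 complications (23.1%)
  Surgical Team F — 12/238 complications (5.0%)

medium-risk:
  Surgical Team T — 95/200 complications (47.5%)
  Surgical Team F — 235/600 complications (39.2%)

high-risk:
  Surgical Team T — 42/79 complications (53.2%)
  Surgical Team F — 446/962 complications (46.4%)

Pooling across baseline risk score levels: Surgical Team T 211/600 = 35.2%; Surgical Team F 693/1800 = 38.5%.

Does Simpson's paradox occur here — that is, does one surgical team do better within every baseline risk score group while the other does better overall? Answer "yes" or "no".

Within each baseline risk score level (low-risk 23.1% vs 5.0%; medium-risk 47.5% vs 39.2%; high-risk 53.2% vs 46.4%), Surgical Team F has the lower rate every time. Pooled: 35.2% vs 38.5% — Surgical Team T has the lower rate overall. The two comparisons disagree.

yes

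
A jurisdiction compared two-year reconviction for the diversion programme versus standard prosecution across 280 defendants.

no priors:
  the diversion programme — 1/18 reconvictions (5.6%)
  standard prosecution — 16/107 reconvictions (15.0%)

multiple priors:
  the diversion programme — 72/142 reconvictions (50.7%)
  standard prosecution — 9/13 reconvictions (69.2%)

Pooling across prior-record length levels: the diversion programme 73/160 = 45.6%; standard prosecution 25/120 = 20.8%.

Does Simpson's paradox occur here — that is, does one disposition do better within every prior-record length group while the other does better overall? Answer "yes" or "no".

Within each prior-record length level (no priors 5.6% vs 15.0%; multiple priors 50.7% vs 69.2%), the diversion programme has the lower rate every time. Pooled: 45.6% vs 20.8% — standard prosecution has the lower rate overall. The two comparisons disagree.

yes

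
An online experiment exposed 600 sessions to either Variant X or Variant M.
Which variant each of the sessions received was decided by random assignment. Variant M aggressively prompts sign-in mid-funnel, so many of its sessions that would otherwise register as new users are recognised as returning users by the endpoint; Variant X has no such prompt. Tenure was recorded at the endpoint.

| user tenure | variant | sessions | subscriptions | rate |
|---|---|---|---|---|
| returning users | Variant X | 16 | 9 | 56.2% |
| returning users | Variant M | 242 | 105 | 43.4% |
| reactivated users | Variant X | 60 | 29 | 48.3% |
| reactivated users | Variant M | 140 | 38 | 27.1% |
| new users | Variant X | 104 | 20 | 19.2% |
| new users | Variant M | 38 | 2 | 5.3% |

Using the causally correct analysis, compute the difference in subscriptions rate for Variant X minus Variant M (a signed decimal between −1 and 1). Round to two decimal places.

-0.02

Within every user tenure level Variant X has the higher rate, yet pooled Variant M does — Simpson's reversal.
The distribution of user tenure is itself part of what the variant does — it is an intermediate outcome. Holding it fixed would remove that part of the effect; the total effect is the pooled difference.
The causal difference is the pooled difference: 0.322 − 0.345 = -0.023.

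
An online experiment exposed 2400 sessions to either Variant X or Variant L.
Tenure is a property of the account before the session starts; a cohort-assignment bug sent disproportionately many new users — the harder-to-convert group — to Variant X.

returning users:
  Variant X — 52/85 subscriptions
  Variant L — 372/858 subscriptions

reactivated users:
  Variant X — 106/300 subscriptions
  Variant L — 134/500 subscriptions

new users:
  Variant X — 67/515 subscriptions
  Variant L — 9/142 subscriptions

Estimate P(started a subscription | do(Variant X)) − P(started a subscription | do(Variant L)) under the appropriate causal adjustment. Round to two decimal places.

The stratified and pooled comparisons disagree (Variant X wins within each user tenure; Variant L wins overall), so the answer turns on the causal role of user tenure.
The imbalance in user tenure arose from how sessions were allocated, not from anything the variant did; and user tenure independently affects the outcome. The pooled gap is confounded — condition on user tenure.
Adjusting over the population distribution of user tenure: 0.393·(0.612−0.434) + 0.333·(0.353−0.268) + 0.274·(0.130−0.063) = +0.117.

+0.12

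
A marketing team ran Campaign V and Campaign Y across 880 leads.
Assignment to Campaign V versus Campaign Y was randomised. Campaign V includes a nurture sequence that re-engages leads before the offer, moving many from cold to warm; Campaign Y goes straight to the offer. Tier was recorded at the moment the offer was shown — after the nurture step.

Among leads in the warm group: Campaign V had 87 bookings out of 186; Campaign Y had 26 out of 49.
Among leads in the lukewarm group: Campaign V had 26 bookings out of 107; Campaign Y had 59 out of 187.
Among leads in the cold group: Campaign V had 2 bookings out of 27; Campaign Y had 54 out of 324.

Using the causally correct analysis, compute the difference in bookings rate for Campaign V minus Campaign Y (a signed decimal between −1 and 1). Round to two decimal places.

The engagement tier-specific comparison favours Campaign Y throughout, but the pooled figures favour Campaign V. The question is whether to condition on engagement tier.
Because the campaign influences engagement tier, engagement tier is a post-treatment mediator, not a confounder. Stratifying on it would bias the estimate; the causal effect is the crude pooled difference.
The causal difference is the pooled difference: 0.359 − 0.248 = +0.111.

+0.11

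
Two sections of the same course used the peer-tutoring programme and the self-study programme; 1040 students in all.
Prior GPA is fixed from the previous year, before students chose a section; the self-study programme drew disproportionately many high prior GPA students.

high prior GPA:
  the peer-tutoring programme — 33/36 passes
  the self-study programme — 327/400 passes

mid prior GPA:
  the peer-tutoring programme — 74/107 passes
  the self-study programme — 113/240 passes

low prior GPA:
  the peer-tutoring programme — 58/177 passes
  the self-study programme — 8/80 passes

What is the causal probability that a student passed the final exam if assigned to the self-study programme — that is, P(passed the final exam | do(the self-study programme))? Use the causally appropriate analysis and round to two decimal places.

0.52

Since prior GPA band is a pre-existing factor (not a product of the teaching method) and it affects the outcome on its own, it is a confounder. The stratified rates, not the pooled rate, identify the causal effect.
Standardising the self-study programme to the population prior GPA band mix: 0.419·327/400 + 0.334·113/240 + 0.247·8/80 = 0.525.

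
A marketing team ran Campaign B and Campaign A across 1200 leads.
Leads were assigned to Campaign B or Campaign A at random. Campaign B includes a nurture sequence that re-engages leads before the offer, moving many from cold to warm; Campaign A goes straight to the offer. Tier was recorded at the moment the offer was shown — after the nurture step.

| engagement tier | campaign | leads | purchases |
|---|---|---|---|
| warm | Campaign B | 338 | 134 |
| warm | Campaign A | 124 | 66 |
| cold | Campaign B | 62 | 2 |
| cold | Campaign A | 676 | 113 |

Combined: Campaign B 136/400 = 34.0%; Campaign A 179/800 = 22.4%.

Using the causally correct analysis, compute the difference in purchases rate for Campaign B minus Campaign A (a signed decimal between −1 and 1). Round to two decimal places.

+0.12

Campaign A is higher inside every engagement tier stratum but Campaign B is higher in aggregate. Whether to stratify depends on how engagement tier relates to the campaign.
Because the campaign influences engagement tier, engagement tier is a post-treatment mediator, not a confounder. Stratifying on it would bias the estimate; the causal effect is the crude pooled difference.
The causal difference is the pooled difference: 0.340 − 0.224 = +0.116.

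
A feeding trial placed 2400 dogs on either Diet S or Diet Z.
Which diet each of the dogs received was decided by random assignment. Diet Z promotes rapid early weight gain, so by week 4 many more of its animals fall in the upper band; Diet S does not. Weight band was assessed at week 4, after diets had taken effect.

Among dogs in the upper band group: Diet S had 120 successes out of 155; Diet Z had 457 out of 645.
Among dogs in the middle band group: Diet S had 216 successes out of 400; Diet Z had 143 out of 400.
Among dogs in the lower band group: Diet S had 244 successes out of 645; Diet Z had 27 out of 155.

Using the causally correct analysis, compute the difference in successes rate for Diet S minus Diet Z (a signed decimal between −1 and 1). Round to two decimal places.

Within every week-4 weight band level Diet S has the higher rate, yet pooled Diet Z does — Simpson's reversal.
The distribution of week-4 weight band is itself part of what the diet does — it is an intermediate outcome. Holding it fixed would remove that part of the effect; the total effect is the pooled difference.
The causal difference is the pooled difference: 0.483 − 0.522 = -0.039.

-0.04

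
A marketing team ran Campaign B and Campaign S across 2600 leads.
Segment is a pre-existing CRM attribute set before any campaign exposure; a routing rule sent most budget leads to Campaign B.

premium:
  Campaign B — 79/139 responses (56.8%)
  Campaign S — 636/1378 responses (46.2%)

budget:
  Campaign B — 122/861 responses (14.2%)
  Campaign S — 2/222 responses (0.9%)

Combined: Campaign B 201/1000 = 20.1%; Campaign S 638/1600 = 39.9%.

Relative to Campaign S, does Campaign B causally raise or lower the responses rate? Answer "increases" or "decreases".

increases

Nothing the campaign does changes customer segment; the imbalance is an allocation artefact. With customer segment also predicting the outcome, the pooled figure is confounded, and the within-stratum comparison is the causal one.
Within each level — premium: 56.8% vs 46.2%; budget: 14.2% vs 0.9% — Campaign B is higher every time.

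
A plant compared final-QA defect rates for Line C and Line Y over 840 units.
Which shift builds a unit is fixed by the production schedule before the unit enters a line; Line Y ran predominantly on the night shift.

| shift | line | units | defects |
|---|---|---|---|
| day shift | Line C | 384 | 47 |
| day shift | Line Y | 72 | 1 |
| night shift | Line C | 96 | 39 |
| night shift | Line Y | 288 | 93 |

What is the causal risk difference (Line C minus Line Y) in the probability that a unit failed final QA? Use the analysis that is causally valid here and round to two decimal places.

+0.10

Within every shift level Line Y has the lower rate, yet pooled Line C does — Simpson's reversal.
Nothing the line does changes shift; the imbalance is an allocation artefact. With shift also predicting the outcome, the pooled figure is confounded, and the within-stratum comparison is the causal one.
Adjusting over the population distribution of shift: 0.543·(0.122−0.014) + 0.457·(0.406−0.323) = +0.097.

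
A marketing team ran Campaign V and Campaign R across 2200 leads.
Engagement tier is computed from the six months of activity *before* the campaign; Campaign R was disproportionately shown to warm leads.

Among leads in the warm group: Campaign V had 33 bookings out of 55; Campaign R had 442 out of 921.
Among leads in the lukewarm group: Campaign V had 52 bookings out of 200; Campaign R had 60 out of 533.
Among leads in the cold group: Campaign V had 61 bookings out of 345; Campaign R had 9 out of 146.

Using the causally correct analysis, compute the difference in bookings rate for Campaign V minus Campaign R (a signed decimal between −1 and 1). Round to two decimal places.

Within every engagement tier level Campaign V has the higher rate, yet pooled Campaign R does — Simpson's reversal.
Here engagement tier is a common cause — it drives both which campaign a case falls under and the outcome. The crude comparison mixes populations; the stratum-specific rates are the causally relevant ones.
Adjusting over the population distribution of engagement tier: 0.444·(0.600−0.480) + 0.333·(0.260−0.113) + 0.223·(0.177−0.062) = +0.128.

+0.13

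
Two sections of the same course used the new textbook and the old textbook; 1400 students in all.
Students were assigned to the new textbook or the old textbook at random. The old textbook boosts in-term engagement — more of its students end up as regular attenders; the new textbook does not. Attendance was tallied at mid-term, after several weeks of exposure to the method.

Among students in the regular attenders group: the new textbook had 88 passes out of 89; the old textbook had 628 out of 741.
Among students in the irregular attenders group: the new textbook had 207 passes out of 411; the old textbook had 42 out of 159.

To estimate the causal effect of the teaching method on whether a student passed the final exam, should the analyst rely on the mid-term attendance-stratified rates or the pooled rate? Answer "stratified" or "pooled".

The stratified and pooled comparisons disagree (the new textbook wins within each mid-term attendance; the old textbook wins overall), so the answer turns on the causal role of mid-term attendance.
Mid-term attendance here is a post-treatment variable shaped by the teaching method; conditioning on it would introduce bias rather than remove it. The overall comparison is the causal one.
Pooled: the new textbook 59.0% vs the old textbook 74.4%; the old textbook is higher overall.

pooled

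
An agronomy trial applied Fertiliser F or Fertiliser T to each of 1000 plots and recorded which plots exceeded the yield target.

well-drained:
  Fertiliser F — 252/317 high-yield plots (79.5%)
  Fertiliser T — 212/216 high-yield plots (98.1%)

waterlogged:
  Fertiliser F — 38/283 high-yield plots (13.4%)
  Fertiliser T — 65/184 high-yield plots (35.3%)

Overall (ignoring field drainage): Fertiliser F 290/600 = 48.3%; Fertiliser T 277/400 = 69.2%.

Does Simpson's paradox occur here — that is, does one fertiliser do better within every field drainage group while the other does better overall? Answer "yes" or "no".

Within each field drainage level (well-drained 79.5% vs 98.1%; waterlogged 13.4% vs 35.3%), Fertiliser T has the higher rate every time. Pooled: 48.3% vs 69.2% — Fertiliser T has the higher rate overall. They agree.

no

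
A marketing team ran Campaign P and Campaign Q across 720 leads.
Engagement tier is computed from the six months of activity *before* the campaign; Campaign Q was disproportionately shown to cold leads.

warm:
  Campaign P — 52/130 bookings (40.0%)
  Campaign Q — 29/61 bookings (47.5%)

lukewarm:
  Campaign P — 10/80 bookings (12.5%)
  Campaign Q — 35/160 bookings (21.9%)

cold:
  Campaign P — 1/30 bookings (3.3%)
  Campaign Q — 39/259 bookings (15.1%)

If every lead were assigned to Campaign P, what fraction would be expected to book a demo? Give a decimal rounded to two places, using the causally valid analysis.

The engagement tier-specific comparison favours Campaign Q throughout, but the pooled figures favour Campaign P. The question is whether to condition on engagement tier.
Nothing the campaign does changes engagement tier; the imbalance is an allocation artefact. With engagement tier also predicting the outcome, the pooled figure is confounded, and the within-stratum comparison is the causal one.
Standardising Campaign P to the population engagement tier mix: 0.265·52/130 + 0.333·10/80 + 0.401·1/30 = 0.161.

0.16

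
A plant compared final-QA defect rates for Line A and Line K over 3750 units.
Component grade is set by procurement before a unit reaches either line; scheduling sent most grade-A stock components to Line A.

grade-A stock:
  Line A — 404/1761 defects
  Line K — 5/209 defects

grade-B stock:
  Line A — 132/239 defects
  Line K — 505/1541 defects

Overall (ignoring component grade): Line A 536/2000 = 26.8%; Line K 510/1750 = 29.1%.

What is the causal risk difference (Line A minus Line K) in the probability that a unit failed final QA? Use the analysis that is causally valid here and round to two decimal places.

Within every component grade level Line K has the lower rate, yet pooled Line A does — Simpson's reversal.
Component grade differs across lines for reasons unrelated to any effect of the line itself, and it separately predicts the outcome — a classic confounder. We must compare within component grade levels.
Adjusting over the population distribution of component grade: 0.525·(0.229−0.024) + 0.475·(0.552−0.328) = +0.215.

+0.21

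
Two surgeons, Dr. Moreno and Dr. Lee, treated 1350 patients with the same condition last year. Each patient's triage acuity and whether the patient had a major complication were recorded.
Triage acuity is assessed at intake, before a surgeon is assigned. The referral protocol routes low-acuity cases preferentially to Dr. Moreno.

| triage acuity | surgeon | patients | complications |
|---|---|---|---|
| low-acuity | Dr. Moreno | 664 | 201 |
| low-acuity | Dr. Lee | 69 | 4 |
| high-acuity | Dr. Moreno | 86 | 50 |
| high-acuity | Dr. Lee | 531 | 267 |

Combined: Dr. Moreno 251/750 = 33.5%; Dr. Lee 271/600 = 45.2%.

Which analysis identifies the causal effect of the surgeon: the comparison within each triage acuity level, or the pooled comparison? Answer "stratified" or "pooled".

Within every triage acuity level Dr. Lee has the lower rate, yet pooled Dr. Moreno does — Simpson's reversal.
Since triage acuity is a pre-existing factor (not a product of the surgeon) and it affects the outcome on its own, it is a confounder. The stratified rates, not the pooled rate, identify the causal effect.
Within each level — low-acuity: 30.3% vs 5.8%; high-acuity: 58.1% vs 50.3% — Dr. Lee is lower every time.

stratified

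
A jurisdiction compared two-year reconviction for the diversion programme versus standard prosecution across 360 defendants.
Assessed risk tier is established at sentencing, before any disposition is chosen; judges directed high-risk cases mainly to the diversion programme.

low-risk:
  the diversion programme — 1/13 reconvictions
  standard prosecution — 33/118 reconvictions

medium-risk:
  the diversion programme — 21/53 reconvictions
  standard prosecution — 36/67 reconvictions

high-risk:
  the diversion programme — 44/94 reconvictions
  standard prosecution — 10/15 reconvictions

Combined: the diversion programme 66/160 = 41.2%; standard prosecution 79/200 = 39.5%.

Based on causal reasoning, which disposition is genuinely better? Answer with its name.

The assessed risk tier-specific comparison favours the diversion programme throughout, but the pooled figures favour standard prosecution. The question is whether to condition on assessed risk tier.
Since assessed risk tier is a pre-existing factor (not a product of the disposition) and it affects the outcome on its own, it is a confounder. The stratified rates, not the pooled rate, identify the causal effect.
Within each level — low-risk: 7.7% vs 28.0%; medium-risk: 39.6% vs 53.7%; high-risk: 46.8% vs 66.7% — the diversion programme is lower every time.

the diversion programme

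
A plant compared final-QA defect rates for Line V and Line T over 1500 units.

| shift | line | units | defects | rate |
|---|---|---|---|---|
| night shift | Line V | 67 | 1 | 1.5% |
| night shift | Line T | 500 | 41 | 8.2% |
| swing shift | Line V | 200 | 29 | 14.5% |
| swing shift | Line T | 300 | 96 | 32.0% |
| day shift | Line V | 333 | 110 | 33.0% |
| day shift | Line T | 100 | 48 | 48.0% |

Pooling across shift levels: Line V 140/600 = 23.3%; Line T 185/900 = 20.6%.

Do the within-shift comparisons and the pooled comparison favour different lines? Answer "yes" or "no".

yes

Within each shift level (night shift 1.5% vs 8.2%; swing shift 14.5% vs 32.0%; day shift 33.0% vs 48.0%), Line V has the lower rate every time. Pooled: 23.3% vs 20.6% — Line T has the lower rate overall. The two comparisons disagree.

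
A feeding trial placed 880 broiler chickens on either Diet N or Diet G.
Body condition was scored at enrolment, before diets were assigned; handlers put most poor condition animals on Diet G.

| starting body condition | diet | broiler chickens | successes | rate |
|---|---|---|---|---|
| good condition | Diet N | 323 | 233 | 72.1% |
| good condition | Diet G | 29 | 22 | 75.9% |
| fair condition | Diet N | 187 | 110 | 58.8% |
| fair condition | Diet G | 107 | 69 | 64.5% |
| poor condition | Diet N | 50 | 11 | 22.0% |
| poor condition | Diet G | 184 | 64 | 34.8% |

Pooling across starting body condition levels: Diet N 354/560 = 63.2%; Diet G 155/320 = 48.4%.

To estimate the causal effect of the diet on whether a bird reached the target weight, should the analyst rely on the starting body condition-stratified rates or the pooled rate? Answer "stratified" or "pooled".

stratified

The stratified and pooled comparisons disagree (Diet G wins within each starting body condition; Diet N wins overall), so the answer turns on the causal role of starting body condition.
Starting body condition satisfies the back-door criterion: it is not a descendant of the diet, and it blocks the spurious path from diet to outcome. Adjusting for it (i.e., using the within-starting body condition rates) gives the causal effect.
Within each level — good condition: 72.1% vs 75.9%; fair condition: 58.8% vs 64.5%; poor condition: 22.0% vs 34.8% — Diet G is higher every time.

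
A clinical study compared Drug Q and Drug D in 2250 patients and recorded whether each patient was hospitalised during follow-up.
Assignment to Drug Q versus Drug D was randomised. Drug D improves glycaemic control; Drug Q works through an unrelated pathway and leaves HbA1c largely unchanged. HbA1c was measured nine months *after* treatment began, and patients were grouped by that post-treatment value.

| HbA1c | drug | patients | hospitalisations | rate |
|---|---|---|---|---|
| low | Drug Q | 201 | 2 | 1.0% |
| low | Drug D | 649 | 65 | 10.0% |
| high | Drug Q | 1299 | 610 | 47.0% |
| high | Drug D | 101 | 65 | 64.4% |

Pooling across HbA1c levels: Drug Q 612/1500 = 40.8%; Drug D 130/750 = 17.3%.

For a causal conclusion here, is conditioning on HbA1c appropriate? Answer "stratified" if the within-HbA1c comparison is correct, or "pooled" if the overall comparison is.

pooled

HbA1c is recorded after the drug and is itself shifted by it — it sits on the causal path from drug to outcome. Conditioning on a mediator would strip out part of the effect we want; the pooled comparison gives the total causal effect.
Pooled: Drug Q 40.8% vs Drug D 17.3%; Drug D is lower overall.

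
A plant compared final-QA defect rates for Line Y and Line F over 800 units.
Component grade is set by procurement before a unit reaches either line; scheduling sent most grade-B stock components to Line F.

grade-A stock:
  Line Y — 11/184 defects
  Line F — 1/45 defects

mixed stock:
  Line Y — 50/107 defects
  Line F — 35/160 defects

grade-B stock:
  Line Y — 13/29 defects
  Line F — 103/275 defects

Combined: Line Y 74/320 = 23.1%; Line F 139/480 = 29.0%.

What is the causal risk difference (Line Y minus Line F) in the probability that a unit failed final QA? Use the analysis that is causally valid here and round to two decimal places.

Component grade differs across lines for reasons unrelated to any effect of the line itself, and it separately predicts the outcome — a classic confounder. We must compare within component grade levels.
Adjusting over the population distribution of component grade: 0.286·(0.060−0.022) + 0.334·(0.467−0.219) + 0.380·(0.448−0.375) = +0.122.

+0.12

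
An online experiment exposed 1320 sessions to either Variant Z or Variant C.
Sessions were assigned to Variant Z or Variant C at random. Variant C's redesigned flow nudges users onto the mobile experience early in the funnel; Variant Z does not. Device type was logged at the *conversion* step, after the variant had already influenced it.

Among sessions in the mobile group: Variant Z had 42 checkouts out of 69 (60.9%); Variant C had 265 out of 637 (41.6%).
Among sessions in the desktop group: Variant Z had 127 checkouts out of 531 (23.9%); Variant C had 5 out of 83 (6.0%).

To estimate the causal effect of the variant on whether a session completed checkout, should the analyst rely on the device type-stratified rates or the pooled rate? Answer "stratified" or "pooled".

pooled

The device type-specific comparison favours Variant Z throughout, but the pooled figures favour Variant C. The question is whether to condition on device type.
Device type lies on the pathway variant → device type → outcome, so adjusting for it blocks the indirect effect. For the total causal effect of variant, use the unadjusted pooled rates.
Pooled: Variant Z 28.2% vs Variant C 37.5%; Variant C is higher overall.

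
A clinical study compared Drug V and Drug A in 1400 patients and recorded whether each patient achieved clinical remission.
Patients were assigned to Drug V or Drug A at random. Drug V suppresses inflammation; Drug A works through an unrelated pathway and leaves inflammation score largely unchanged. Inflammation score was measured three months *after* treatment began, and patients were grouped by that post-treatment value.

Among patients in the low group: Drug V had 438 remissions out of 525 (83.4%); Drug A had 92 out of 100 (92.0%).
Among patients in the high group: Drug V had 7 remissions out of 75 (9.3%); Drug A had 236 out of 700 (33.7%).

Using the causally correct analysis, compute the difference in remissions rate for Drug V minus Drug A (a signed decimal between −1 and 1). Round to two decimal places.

+0.33

The inflammation score-specific comparison favours Drug A throughout, but the pooled figures favour Drug V. The question is whether to condition on inflammation score.
The distribution of inflammation score is itself part of what the drug does — it is an intermediate outcome. Holding it fixed would remove that part of the effect; the total effect is the pooled difference.
The causal difference is the pooled difference: 0.742 − 0.410 = +0.332.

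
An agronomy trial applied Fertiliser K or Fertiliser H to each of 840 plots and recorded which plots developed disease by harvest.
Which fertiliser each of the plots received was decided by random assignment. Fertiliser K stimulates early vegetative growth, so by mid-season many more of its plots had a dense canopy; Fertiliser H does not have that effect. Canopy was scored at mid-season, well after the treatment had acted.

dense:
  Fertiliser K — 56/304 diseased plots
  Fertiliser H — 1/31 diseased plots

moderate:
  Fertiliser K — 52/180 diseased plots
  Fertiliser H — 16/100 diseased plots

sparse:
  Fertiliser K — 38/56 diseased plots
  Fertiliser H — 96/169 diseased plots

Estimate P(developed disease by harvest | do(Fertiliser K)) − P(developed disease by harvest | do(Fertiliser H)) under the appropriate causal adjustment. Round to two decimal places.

The distribution of mid-season canopy is itself part of what the fertiliser does — it is an intermediate outcome. Holding it fixed would remove that part of the effect; the total effect is the pooled difference.
The causal difference is the pooled difference: 0.270 − 0.377 = -0.106.

-0.11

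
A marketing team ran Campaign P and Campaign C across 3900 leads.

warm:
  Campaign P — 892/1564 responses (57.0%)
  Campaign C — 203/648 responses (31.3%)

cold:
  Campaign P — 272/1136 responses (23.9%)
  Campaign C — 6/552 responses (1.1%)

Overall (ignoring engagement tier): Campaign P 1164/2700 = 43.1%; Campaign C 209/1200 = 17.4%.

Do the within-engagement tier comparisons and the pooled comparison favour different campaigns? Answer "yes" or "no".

no

Within each engagement tier level (warm 57.0% vs 31.3%; cold 23.9% vs 1.1%), Campaign P has the higher rate every time. Pooled: 43.1% vs 17.4% — Campaign P has the higher rate overall. They agree.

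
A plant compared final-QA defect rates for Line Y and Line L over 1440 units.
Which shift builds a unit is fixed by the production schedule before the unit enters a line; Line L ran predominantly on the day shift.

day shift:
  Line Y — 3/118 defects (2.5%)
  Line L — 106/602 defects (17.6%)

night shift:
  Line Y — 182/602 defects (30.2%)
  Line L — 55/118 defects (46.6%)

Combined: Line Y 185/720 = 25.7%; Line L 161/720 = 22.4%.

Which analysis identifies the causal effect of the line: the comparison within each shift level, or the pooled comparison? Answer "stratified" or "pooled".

stratified

Shift is set before the line has any effect — it is not caused by the line — and it independently drives the outcome. That makes it a confounder, so the causal comparison is within shift levels.
Within each level — day shift: 2.5% vs 17.6%; night shift: 30.2% vs 46.6% — Line Y is lower every time.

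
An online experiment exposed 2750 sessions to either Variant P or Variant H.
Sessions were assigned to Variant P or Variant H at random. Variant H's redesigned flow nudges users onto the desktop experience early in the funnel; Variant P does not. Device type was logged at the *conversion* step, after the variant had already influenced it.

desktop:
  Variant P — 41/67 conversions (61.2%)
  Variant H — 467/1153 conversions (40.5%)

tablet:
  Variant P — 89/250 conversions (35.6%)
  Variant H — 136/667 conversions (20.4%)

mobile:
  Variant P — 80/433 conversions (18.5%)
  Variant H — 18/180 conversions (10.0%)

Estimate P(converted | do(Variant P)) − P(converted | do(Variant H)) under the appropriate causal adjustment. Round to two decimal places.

Within every device type level Variant P has the higher rate, yet pooled Variant H does — Simpson's reversal.
Device type is downstream of the variant. One should not condition on a consequence of treatment, so the overall rates are the right comparison.
The causal difference is the pooled difference: 0.280 − 0.310 = -0.030.

-0.03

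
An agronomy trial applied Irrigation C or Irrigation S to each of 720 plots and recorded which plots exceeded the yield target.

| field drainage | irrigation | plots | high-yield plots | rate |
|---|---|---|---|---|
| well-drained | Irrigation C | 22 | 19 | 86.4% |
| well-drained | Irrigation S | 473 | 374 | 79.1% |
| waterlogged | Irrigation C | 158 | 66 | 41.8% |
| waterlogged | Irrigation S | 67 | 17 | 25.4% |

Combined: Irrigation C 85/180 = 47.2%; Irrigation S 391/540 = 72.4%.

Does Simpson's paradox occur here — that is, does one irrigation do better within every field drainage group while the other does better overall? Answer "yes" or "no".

Within each field drainage level (well-drained 86.4% vs 79.1%; waterlogged 41.8% vs 25.4%), Irrigation C has the higher rate every time. Pooled: 47.2% vs 72.4% — Irrigation S has the higher rate overall. The two comparisons disagree.

yes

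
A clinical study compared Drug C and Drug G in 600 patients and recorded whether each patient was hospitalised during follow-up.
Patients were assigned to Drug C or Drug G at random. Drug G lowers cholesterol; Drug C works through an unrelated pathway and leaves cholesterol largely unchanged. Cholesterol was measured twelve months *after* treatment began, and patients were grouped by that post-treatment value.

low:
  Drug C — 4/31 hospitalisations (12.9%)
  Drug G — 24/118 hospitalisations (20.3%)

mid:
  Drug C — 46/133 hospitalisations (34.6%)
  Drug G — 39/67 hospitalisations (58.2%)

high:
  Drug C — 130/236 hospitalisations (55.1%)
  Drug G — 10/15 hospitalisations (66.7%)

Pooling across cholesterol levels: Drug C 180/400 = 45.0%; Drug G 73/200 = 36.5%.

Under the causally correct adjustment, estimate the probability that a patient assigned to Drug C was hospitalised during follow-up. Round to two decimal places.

0.45

The stratified and pooled comparisons disagree (Drug C wins within each cholesterol; Drug G wins overall), so the answer turns on the causal role of cholesterol.
Cholesterol here is a post-treatment variable shaped by the drug; conditioning on it would introduce bias rather than remove it. The overall comparison is the causal one.
So P(outcome | do(Drug C)) is just the pooled rate for Drug C: 180/400 = 0.450.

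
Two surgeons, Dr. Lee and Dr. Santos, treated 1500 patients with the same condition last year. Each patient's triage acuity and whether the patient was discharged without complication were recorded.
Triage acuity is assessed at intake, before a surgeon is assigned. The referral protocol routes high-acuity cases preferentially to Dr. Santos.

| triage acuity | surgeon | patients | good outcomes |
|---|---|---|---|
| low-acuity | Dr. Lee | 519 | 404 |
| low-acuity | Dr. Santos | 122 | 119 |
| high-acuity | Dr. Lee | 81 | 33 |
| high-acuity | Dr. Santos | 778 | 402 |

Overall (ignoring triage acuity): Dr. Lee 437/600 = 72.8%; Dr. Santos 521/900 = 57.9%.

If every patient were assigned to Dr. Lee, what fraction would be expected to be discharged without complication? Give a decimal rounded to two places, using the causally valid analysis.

0.57

The triage acuity-specific comparison favours Dr. Santos throughout, but the pooled figures favour Dr. Lee. The question is whether to condition on triage acuity.
Triage acuity satisfies the back-door criterion: it is not a descendant of the surgeon, and it blocks the spurious path from surgeon to outcome. Adjusting for it (i.e., using the within-triage acuity rates) gives the causal effect.
Standardising Dr. Lee to the population triage acuity mix: 0.427·404/519 + 0.573·33/81 = 0.566.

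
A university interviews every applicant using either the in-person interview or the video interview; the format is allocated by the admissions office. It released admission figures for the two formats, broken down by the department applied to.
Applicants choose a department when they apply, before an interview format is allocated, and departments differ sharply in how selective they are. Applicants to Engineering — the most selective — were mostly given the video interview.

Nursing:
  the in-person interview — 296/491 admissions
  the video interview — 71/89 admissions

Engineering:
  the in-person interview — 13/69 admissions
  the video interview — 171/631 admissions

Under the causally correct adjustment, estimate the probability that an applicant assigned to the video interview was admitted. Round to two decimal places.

0.51

Since department is a pre-existing factor (not a product of the interview format) and it affects the outcome on its own, it is a confounder. The stratified rates, not the pooled rate, identify the causal effect.
Standardising the video interview to the population department mix: 0.453·71/89 + 0.547·171/631 = 0.510.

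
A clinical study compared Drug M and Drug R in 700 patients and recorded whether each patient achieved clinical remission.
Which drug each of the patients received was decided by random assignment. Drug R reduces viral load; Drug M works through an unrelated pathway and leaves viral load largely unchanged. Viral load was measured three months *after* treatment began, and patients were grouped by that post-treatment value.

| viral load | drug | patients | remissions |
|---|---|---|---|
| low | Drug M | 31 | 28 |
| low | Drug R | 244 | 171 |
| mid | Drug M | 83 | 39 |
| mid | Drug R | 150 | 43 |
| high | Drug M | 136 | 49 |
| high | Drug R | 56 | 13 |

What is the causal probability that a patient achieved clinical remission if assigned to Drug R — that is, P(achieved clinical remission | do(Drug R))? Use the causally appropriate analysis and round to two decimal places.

0.50

Stratifying would compare drugs among patients the drugs themselves sorted into viral load groups — a form of selection on an intermediate. The unconditioned pooled rates give the total causal effect.
So P(outcome | do(Drug R)) is just the pooled rate for Drug R: 227/450 = 0.504.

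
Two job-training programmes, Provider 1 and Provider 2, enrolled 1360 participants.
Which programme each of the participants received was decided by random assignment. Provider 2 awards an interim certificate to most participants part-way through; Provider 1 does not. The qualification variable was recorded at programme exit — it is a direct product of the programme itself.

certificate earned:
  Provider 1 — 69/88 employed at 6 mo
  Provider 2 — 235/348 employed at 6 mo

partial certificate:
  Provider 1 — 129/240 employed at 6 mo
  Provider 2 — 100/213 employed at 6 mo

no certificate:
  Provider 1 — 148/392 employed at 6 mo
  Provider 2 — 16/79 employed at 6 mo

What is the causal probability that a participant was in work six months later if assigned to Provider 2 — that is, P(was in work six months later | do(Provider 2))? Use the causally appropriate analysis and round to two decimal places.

Qualification attained during the programme is downstream of the programme. One should not condition on a consequence of treatment, so the overall rates are the right comparison.
So P(outcome | do(Provider 2)) is just the pooled rate for Provider 2: 351/640 = 0.548.

0.55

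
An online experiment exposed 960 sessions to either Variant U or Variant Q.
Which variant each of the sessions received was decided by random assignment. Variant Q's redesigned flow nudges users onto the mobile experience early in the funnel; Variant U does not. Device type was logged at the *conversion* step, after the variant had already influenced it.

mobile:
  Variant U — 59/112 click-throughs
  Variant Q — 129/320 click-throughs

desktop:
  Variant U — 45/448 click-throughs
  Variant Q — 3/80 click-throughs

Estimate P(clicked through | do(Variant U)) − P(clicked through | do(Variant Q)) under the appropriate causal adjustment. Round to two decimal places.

-0.14

Device type lies on the pathway variant → device type → outcome, so adjusting for it blocks the indirect effect. For the total causal effect of variant, use the unadjusted pooled rates.
The causal difference is the pooled difference: 0.186 − 0.330 = -0.144.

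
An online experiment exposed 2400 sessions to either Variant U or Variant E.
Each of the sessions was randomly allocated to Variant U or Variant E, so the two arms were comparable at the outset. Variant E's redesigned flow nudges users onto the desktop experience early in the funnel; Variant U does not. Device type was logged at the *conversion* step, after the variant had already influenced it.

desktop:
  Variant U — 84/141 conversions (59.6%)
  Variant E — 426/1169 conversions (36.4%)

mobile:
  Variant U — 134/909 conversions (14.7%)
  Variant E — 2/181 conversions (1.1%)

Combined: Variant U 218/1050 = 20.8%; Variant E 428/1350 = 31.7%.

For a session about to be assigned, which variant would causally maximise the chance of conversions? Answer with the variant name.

Variant E

Device type is downstream of the variant. One should not condition on a consequence of treatment, so the overall rates are the right comparison.
Pooled: Variant U 20.8% vs Variant E 31.7%; Variant E is higher overall.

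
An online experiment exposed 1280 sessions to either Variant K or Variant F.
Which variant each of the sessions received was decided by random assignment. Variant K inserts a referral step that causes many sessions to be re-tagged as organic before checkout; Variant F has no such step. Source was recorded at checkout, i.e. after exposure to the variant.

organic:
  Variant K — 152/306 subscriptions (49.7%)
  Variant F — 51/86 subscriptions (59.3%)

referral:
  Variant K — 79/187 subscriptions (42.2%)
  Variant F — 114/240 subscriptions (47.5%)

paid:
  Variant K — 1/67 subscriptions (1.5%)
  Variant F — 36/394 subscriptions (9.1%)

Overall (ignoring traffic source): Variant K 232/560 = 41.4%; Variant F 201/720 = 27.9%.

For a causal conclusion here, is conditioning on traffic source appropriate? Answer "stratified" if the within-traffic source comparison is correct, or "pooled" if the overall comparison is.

pooled

Stratifying would compare variants among sessions the variants themselves sorted into traffic source groups — a form of selection on an intermediate. The unconditioned pooled rates give the total causal effect.
Pooled: Variant K 41.4% vs Variant F 27.9%; Variant K is higher overall.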